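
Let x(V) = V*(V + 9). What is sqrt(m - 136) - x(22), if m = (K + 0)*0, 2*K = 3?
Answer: -682 + 2*I*sqrt(34) ≈ -682.0 + 11.662*I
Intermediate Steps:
K = 3/2 (K = (1/2)*3 = 3/2 ≈ 1.5000)
m = 0 (m = (3/2 + 0)*0 = (3/2)*0 = 0)
x(V) = V*(9 + V)
sqrt(m - 136) - x(22) = sqrt(0 - 136) - 22*(9 + 22) = sqrt(-136) - 22*31 = 2*I*sqrt(34) - 1*682 = 2*I*sqrt(34) - 682 = -682 + 2*I*sqrt(34)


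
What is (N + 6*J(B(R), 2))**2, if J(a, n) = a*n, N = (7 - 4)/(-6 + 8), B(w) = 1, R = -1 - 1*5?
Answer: 729/4 ≈ 182.25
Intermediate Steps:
R = -6 (R = -1 - 5 = -6)
N = 3/2 ≈ 1.5000
(N + 6*J(B(R), 2))**2 = (3/2 + 6*(1*2))**2 = (3/2 + 6*2)**2 = (3/2 + 12)**2 = (27/2)**2 = 729/4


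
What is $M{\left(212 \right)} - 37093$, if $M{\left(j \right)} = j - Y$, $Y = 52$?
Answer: $-36933$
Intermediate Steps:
$M{\left(j \right)} = -52 + j$ ($M{\left(j \right)} = j - 52 = -52 + j$)
$M{\left(212 \right)} - 37093 = \left(-52 + 212\right) - 37093 = 160 - 37093 = -36933$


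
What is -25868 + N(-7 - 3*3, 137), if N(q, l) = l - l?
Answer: -25868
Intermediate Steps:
N(q, l) = 0
-25868 + N(-7 - 3*3, 137) = -25868 + 0 = -25868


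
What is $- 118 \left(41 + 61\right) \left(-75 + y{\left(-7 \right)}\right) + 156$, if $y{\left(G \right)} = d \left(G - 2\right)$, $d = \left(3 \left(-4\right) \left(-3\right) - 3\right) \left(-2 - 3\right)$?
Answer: $-16970604$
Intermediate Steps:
$d = -165$ ($d = \left(\left(-12\right) \left(-3\right) - 3\right) \left(-5\right) = \left(36 - 3\right) \left(-5\right) = 33 \left(-5\right) = -165$)
$y{\left(G \right)} = 330 - 165 G$ ($y{\left(G \right)} = - 165 \left(G - 2\right) = - 165 \left(-2 + G\right) = 330 - 165 G$)
$- 118 \left(41 + 61\right) \left(-75 + y{\left(-7 \right)}\right) + 156 = - 118 \left(41 + 61\right) \left(-75 + \left(330 - -1155\right)\right) + 156 = - 118 \cdot 102 \left(-75 + \left(330 + 1155\right)\right) + 156 = - 118 \cdot 102 \left(-75 + 1485\right) + 156 = - 118 \cdot 102 \cdot 1410 + 156 = \left(-118\right) 143820 + 156 = -16970760 + 156 = -16970604$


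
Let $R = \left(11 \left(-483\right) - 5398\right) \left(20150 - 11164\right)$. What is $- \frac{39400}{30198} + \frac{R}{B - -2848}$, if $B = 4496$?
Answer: $- \frac{242234837059}{18481176} \approx -13107.0$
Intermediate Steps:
$R = -96249046$ ($R = \left(-5313 - 5398\right) 8986 = \left(-10711\right) 8986 = -96249046$)
$- \frac{39400}{30198} + \frac{R}{B - -2848} = - \frac{39400}{30198} - \frac{96249046}{4496 - -2848} = \left(-39400\right) \frac{1}{30198} - \frac{96249046}{4496 + 2848} = - \frac{19700}{15099} - \frac{96249046}{7344} = - \frac{19700}{15099} - \frac{48124523}{3672} = - \frac{242234837059}{18481176}$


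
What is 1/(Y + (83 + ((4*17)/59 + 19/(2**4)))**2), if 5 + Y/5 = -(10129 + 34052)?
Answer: -891136/190388601759 ≈ -4.6806e-6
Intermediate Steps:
Y = -220930 (Y = -25 + 5*(-(10129 + 34052)) = -25 + 5*(-1*44181) = -25 + 5*(-44181) = -25 - 220905 = -220930)
1/(Y + (83 + ((4*17)/59 + 19/(2**4)))**2) = 1/(-220930 + (83 + ((4*17)/59 + 19/(2**4)))**2) = 1/(-220930 + (83 + (68*(1/59) + 19/16))**2) = 1/(-220930 + (83 + (68/59 + 19*(1/16)))**2) = 1/(-220930 + (83 + (68/59 + 19/16))**2) = 1/(-220930 + (83 + 2209/944)**2) = 1/(-220930 + (80561/944)**2) = 1/(-220930 + 6490074721/891136) = 1/(-190388601759/891136) = -891136/190388601759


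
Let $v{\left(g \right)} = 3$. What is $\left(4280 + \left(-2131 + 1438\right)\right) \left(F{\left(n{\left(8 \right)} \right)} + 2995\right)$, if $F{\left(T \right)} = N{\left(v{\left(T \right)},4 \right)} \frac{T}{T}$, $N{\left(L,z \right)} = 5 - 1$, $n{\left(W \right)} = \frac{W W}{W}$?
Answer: $10757413$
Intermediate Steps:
$n{\left(W \right)} = W$ ($n{\left(W \right)} = \frac{W^{2}}{W} = W$)
$N{\left(L,z \right)} = 4$
$F{\left(T \right)} = 4$ ($F{\left(T \right)} = 4 \frac{T}{T} = 4 \cdot 1 = 4$)
$\left(4280 + \left(-2131 + 1438\right)\right) \left(F{\left(n{\left(8 \right)} \right)} + 2995\right) = \left(4280 + \left(-2131 + 1438\right)\right) \left(4 + 2995\right) = \left(4280 - 693\right) 2999 = 3587 \cdot 2999 = 10757413$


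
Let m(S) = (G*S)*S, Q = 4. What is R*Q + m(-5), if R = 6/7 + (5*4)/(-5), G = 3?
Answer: 437/7 ≈ 62.429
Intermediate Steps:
R = -22/7 (R = 6*(⅐) + 20*(-⅕) = 6/7 - 4 = -22/7 ≈ -3.1429)
m(S) = 3*S² (m(S) = (3*S)*S = 3*S²)
R*Q + m(-5) = -22/7*4 + 3*(-5)² = -88/7 + 3*25 = -88/7 + 75 = 437/7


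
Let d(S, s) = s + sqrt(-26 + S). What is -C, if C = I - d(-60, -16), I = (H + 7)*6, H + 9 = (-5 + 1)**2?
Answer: -100 + I*sqrt(86) ≈ -100.0 + 9.2736*I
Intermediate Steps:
H = 7 (H = -9 + (-5 + 1)**2 = -9 + (-4)**2 = -9 + 16 = 7)
I = 84 (I = (7 + 7)*6 = 14*6 = 84)
C = 100 - I*sqrt(86) (C = 84 - (-16 + sqrt(-26 - 60)) = 84 - (-16 + sqrt(-86)) = 84 - (-16 + I*sqrt(86)) = 84 + (16 - I*sqrt(86)) = 100 - I*sqrt(86) ≈ 100.0 - 9.2736*I)
-C = -(100 - I*sqrt(86)) = -100 + I*sqrt(86)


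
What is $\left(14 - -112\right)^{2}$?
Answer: $15876$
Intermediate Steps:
$\left(14 - -112\right)^{2} = \left(14 + 112\right)^{2} = 126^{2} = 15876$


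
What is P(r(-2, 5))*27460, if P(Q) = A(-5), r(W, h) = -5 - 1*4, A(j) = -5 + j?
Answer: -274600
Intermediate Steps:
r(W, h) = -9 (r(W, h) = -5 - 4 = -9)
P(Q) = -10 (P(Q) = -5 - 5 = -10)
P(r(-2, 5))*27460 = -10*27460 = -274600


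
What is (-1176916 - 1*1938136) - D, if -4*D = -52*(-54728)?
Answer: -2403588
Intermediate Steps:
D = -711464 (D = -(-13)*(-54728) = -¼*2845856 = -711464)
(-1176916 - 1*1938136) - D = (-1176916 - 1*1938136) - 1*(-711464) = (-1176916 - 1938136) + 711464 = -3115052 + 711464 = -2403588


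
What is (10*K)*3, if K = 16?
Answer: 480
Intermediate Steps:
(10*K)*3 = (10*16)*3 = 160*3 = 480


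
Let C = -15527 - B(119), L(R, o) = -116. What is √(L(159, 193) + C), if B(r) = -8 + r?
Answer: I*√15754 ≈ 125.51*I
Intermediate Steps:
C = -15638 (C = -15527 - (-8 + 119) = -15527 - 1*111 = -15527 - 111 = -15638)
√(L(159, 193) + C) = √(-116 - 15638) = √(-15754) = I*√15754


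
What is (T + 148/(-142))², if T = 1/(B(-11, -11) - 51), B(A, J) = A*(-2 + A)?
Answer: 45387169/42667024 ≈ 1.0638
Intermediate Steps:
T = 1/92 (T = 1/(-11*(-2 - 11) - 51) = 1/(-11*(-13) - 51) = 1/(143 - 51) = 1/92 ≈ 0.010870)
(T + 148/(-142))² = (1/92 + 148/(-142))² = (1/92 + 148*(-1/142))² = (1/92 - 74/71)² = (-6737/6532)² = 45387169/42667024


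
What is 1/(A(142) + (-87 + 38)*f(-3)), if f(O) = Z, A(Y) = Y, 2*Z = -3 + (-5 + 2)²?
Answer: -⅕ ≈ -0.20000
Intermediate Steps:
Z = 3 (Z = (-3 + (-5 + 2)²)/2 = (-3 + (-3)²)/2 = (-3 + 9)/2 = (½)*6 = 3)
f(O) = 3
1/(A(142) + (-87 + 38)*f(-3)) = 1/(142 + (-87 + 38)*3) = 1/(142 - 49*3) = 1/(142 - 147) = 1/(-5) = -⅕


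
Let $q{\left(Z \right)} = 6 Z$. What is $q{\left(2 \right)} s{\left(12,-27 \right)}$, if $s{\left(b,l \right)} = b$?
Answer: $144$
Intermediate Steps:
$q{\left(2 \right)} s{\left(12,-27 \right)} = 6 \cdot 2 \cdot 12 = 12 \cdot 12 = 144$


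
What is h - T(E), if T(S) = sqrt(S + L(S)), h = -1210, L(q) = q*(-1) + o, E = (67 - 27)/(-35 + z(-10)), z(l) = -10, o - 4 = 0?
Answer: -1212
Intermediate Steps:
o = 4 (o = 4 + 0 = 4)
E = -8/9 (E = (67 - 27)/(-35 - 10) = 40/(-45) = 40*(-1/45) = -8/9 ≈ -0.88889)
L(q) = 4 - q (L(q) = q*(-1) + 4 = -q + 4 = 4 - q)
T(S) = 2 (T(S) = sqrt(S + (4 - S)) = sqrt(4) = 2)
h - T(E) = -1210 - 1*2 = -1210 - 2 = -1212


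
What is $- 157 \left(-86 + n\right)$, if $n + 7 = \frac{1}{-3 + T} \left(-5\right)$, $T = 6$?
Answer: $\frac{44588}{3} \approx 14863.0$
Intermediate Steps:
$n = - \frac{26}{3}$ ($n = -7 + \frac{1}{-3 + 6} \left(-5\right) = -7 + \frac{1}{3} \left(-5\right) = -7 - \frac{5}{3} = - \frac{26}{3} \approx -8.6667$)
$- 157 \left(-86 + n\right) = - 157 \left(-86 - \frac{26}{3}\right) = \left(-157\right) \left(- \frac{284}{3}\right) = \frac{44588}{3}$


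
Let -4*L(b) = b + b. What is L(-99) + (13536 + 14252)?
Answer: 55675/2 ≈ 27838.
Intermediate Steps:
L(b) = -b/2 (L(b) = -(b + b)/4 = -b/2)
L(-99) + (13536 + 14252) = -½*(-99) + (13536 + 14252) = 99/2 + 27788 = 55675/2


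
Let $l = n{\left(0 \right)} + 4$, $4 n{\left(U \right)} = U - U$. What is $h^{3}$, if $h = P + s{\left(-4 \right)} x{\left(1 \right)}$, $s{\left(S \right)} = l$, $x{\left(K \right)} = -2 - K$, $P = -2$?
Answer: $-2744$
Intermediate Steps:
$n{\left(U \right)} = 0$ ($n{\left(U \right)} = \frac{U - U}{4} = \frac{1}{4} \cdot 0 = 0$)
$l = 4$ ($l = 0 + 4 = 4$)
$s{\left(S \right)} = 4$
$h = -14$ ($h = -2 + 4 \left(-2 - 1\right) = -2 + 4 \left(-3\right) = -2 - 12 = -14$)
$h^{3} = \left(-14\right)^{3} = -2744$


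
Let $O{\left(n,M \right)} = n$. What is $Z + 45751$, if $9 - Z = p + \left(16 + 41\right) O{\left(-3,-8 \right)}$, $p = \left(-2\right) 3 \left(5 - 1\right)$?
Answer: $45955$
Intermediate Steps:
$p = -24$ ($p = \left(-6\right) 4 = -24$)
$Z = 204$ ($Z = 9 - \left(-24 + \left(16 + 41\right) \left(-3\right)\right) = 9 - \left(-24 + 57 \left(-3\right)\right) = 9 - \left(-24 - 171\right) = 9 - -195 = 9 + 195 = 204$)
$Z + 45751 = 204 + 45751 = 45955$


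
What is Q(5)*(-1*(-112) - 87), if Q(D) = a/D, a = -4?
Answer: -20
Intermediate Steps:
Q(D) = -4/D
Q(5)*(-1*(-112) - 87) = (-4/5)*(-1*(-112) - 87) = (-4*1/5)*(112 - 87) = -4/5*25 = -20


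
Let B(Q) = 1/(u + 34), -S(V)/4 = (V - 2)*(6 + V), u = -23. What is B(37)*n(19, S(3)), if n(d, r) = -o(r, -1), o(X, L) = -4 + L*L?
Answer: 3/11 ≈ 0.27273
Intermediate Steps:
o(X, L) = -4 + L²
S(V) = -4*(-2 + V)*(6 + V) (S(V) = -4*(V - 2)*(6 + V) = -4*(-2 + V)*(6 + V))
B(Q) = 1/11 (B(Q) = 1/(-23 + 34) = 1/11)
n(d, r) = 3 (n(d, r) = -(-4 + (-1)²) = -(-4 + 1) = -1*(-3) = 3)
B(37)*n(19, S(3)) = (1/11)*3 = 3/11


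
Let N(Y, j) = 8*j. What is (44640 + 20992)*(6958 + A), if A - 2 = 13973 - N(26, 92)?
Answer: 1325569504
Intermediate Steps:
A = 13239 (A = 2 + (13973 - 8*92) = 2 + (13973 - 1*736) = 2 + (13973 - 736) = 2 + 13237 = 13239)
(44640 + 20992)*(6958 + A) = (44640 + 20992)*(6958 + 13239) = 65632*20197 = 1325569504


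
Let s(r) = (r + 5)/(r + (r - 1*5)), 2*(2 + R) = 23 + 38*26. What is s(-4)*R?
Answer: -1007/26 ≈ -38.731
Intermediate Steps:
R = 1007/2 (R = -2 + (23 + 38*26)/2 = -2 + (23 + 988)/2 = -2 + (1/2)*1011 = -2 + 1011/2 = 1007/2 ≈ 503.50)
s(r) = (5 + r)/(-5 + 2*r) (s(r) = (5 + r)/(r + (r - 5)) = (5 + r)/(r + (-5 + r)) = (5 + r)/(-5 + 2*r))
s(-4)*R = ((5 - 4)/(-5 + 2*(-4)))*(1007/2) = (1/(-5 - 8))*(1007/2) = (1/(-13))*(1007/2) = -1/13*1*(1007/2) = -1/13*1007/2 = -1007/26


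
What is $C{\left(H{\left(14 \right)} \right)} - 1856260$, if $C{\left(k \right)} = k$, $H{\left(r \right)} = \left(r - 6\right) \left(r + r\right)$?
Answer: $-1856036$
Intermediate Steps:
$H{\left(r \right)} = 2 r \left(-6 + r\right)$ ($H{\left(r \right)} = \left(-6 + r\right) 2 r = 2 r \left(-6 + r\right)$)
$C{\left(H{\left(14 \right)} \right)} - 1856260 = 2 \cdot 14 \left(-6 + 14\right) - 1856260 = 2 \cdot 14 \cdot 8 - 1856260 = 224 - 1856260 = -1856036$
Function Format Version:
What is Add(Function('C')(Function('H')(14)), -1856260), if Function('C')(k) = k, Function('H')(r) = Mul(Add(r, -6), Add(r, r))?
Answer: -1856036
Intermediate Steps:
Function('H')(r) = Mul(2, r, Add(-6, r)) (Function('H')(r) = Mul(Add(-6, r), Mul(2, r)) = Mul(2, r, Add(-6, r)))
Add(Function('C')(Function('H')(14)), -1856260) = Add(Mul(2, 14, Add(-6, 14)), -1856260) = Add(Mul(2, 14, 8), -1856260) = Add(224, -1856260) = -1856036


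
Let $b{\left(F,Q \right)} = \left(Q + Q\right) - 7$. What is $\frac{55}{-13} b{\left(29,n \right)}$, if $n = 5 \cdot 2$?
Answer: $-55$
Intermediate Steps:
$n = 10$
$b{\left(F,Q \right)} = -7 + 2 Q$ ($b{\left(F,Q \right)} = 2 Q - 7 = -7 + 2 Q$)
$\frac{55}{-13} b{\left(29,n \right)} = \frac{55}{-13} \left(-7 + 2 \cdot 10\right) = 55 \left(- \frac{1}{13}\right) \left(-7 + 20\right) = \left(- \frac{55}{13}\right) 13 = -55$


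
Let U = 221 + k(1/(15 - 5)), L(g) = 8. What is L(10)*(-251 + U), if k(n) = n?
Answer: -1196/5 ≈ -239.20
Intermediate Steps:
U = 2211/10 (U = 221 + 1/(15 - 5) = 221 + 1/10 = 221 + ⅒ = 2211/10 ≈ 221.10)
L(10)*(-251 + U) = 8*(-251 + 2211/10) = 8*(-299/10) = -1196/5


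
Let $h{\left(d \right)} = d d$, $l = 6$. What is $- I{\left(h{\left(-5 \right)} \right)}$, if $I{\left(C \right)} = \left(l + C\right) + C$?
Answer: $-56$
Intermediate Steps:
$h{\left(d \right)} = d^{2}$
$I{\left(C \right)} = 6 + 2 C$ ($I{\left(C \right)} = \left(6 + C\right) + C = 6 + 2 C$)
$- I{\left(h{\left(-5 \right)} \right)} = - (6 + 2 \left(-5\right)^{2}) = - (6 + 2 \cdot 25) = - (6 + 50) = \left(-1\right) 56 = -56$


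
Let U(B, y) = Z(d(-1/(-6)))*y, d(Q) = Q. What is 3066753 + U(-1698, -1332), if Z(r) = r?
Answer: 3066531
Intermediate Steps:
U(B, y) = y/6 (U(B, y) = (-1/(-6))*y = (-1*(-⅙))*y = y/6)
3066753 + U(-1698, -1332) = 3066753 + (⅙)*(-1332) = 3066753 - 222 = 3066531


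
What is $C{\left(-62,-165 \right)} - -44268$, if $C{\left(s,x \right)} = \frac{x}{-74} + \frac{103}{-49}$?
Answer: $\frac{160516231}{3626} \approx 44268.0$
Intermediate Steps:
$C{\left(s,x \right)} = - \frac{103}{49} - \frac{x}{74}$ ($C{\left(s,x \right)} = x \left(- \frac{1}{74}\right) + 103 \left(- \frac{1}{49}\right) = - \frac{x}{74} - \frac{103}{49} = - \frac{103}{49} - \frac{x}{74}$)
$C{\left(-62,-165 \right)} - -44268 = \left(- \frac{103}{49} - - \frac{165}{74}\right) - -44268 = \left(- \frac{103}{49} + \frac{165}{74}\right) + 44268 = \frac{463}{3626} + 44268 = \frac{160516231}{3626}$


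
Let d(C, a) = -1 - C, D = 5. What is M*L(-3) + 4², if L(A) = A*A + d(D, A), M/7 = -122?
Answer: -2546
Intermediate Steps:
M = -854 (M = 7*(-122) = -854)
L(A) = -6 + A² (L(A) = A*A + (-1 - 1*5) = A² + (-1 - 5) = A² - 6 = -6 + A²)
M*L(-3) + 4² = -854*(-6 + (-3)²) + 4² = -854*(-6 + 9) + 16 = -854*3 + 16 = -2562 + 16 = -2546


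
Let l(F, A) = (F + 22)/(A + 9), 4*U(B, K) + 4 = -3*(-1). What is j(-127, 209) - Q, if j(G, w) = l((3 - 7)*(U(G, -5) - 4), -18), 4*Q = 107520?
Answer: -80653/3 ≈ -26884.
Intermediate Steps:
U(B, K) = -1/4 (U(B, K) = -1 + (-3*(-1))/4 = -1 + (1/4)*3 = -1 + 3/4 = -1/4)
Q = 26880 (Q = (1/4)*107520 = 26880)
l(F, A) = (22 + F)/(9 + A)
j(G, w) = -13/3 (j(G, w) = (22 + (3 - 7)*(-1/4 - 4))/(9 - 18) = (22 - 4*(-17/4))/(-9) = -(22 + 17)/9 = -1/9*39 = -13/3)
j(-127, 209) - Q = -13/3 - 1*26880 = -13/3 - 26880 = -80653/3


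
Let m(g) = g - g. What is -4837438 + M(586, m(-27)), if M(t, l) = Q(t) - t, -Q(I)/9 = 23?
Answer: -4838231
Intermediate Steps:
Q(I) = -207 (Q(I) = -9*23 = -207)
m(g) = 0
M(t, l) = -207 - t
-4837438 + M(586, m(-27)) = -4837438 + (-207 - 1*586) = -4837438 + (-207 - 586) = -4837438 - 793 = -4838231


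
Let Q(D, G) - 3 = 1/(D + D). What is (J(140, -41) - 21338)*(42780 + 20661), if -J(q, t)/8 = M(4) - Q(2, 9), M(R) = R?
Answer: -1354084704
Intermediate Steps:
Q(D, G) = 3 + 1/(2*D) (Q(D, G) = 3 + 1/(D + D) = 3 + 1/(2*D))
J(q, t) = -6 (J(q, t) = -8*(4 - (3 + (½)/2)) = -8*(4 - (3 + (½)*(½))) = -8*(4 - (3 + ¼)) = -8*(4 - 1*13/4) = -8*(4 - 13/4) = -8*¾ = -6)
(J(140, -41) - 21338)*(42780 + 20661) = (-6 - 21338)*(42780 + 20661) = -21344*63441 = -1354084704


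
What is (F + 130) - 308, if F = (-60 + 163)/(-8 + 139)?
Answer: -23215/131 ≈ -177.21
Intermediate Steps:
F = 103/131 ≈ 0.78626
(F + 130) - 308 = (103/131 + 130) - 308 = 17133/131 - 308 = -23215/131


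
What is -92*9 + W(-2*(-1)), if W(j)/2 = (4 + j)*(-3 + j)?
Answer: -840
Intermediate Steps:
W(j) = 2*(-3 + j)*(4 + j) (W(j) = 2*((4 + j)*(-3 + j)) = 2*((-3 + j)*(4 + j)) = 2*(-3 + j)*(4 + j))
-92*9 + W(-2*(-1)) = -92*9 + (-24 + 2*(-2*(-1)) + 2*(-2*(-1))**2) = -828 + (-24 + 2*2 + 2*2**2) = -828 + (-24 + 4 + 2*4) = -828 + (-24 + 4 + 8) = -828 - 12 = -840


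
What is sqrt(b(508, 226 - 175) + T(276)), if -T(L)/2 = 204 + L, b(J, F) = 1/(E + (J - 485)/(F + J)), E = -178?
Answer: I*sqrt(9500284192121)/99479 ≈ 30.984*I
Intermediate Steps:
b(J, F) = 1/(-178 + (-485 + J)/(F + J)) (b(J, F) = 1/(-178 + (J - 485)/(F + J)) = 1/(-178 + (-485 + J)/(F + J)))
T(L) = -408 - 2*L (T(L) = -2*(204 + L) = -408 - 2*L)
sqrt(b(508, 226 - 175) + T(276)) = sqrt((-(226 - 175) - 1*508)/(485 + 177*508 + 178*(226 - 175)) + (-408 - 2*276)) = sqrt((-1*51 - 508)/(485 + 89916 + 178*51) + (-408 - 552)) = sqrt((-51 - 508)/(485 + 89916 + 9078) - 960) = sqrt(-559/99479 - 960) = sqrt(-95500399/99479) = I*sqrt(9500284192121)/99479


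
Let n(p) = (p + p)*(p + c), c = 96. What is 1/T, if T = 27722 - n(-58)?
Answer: 1/32130 ≈ 3.1124e-5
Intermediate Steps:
n(p) = 2*p*(96 + p) (n(p) = (p + p)*(p + 96) = (2*p)*(96 + p) = 2*p*(96 + p))
T = 32130 (T = 27722 - 2*(-58)*(96 - 58) = 27722 - 2*(-58)*38 = 27722 - 1*(-4408) = 27722 + 4408 = 32130)
1/T = 1/32130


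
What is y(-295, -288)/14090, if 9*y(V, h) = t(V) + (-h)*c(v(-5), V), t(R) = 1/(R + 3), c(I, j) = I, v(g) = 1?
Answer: 16819/7405704 ≈ 0.0022711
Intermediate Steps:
t(R) = 1/(3 + R)
y(V, h) = -h/9 + 1/(9*(3 + V)) (y(V, h) = (1/(3 + V) - h*1)/9 = (1/(3 + V) - h)/9 = -h/9 + 1/(9*(3 + V)))
y(-295, -288)/14090 = ((1 - 1*(-288)*(3 - 295))/(9*(3 - 295)))/14090 = ((⅑)*(1 - 1*(-288)*(-292))/(-292))*(1/14090) = ((⅑)*(-1/292)*(1 - 84096))*(1/14090) = ((⅑)*(-1/292)*(-84095))*(1/14090) = (84095/2628)*(1/14090) = 16819/7405704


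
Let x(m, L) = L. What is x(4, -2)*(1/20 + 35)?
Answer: -701/10 ≈ -70.100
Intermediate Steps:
x(4, -2)*(1/20 + 35) = -2*(1/20 + 35) = -2*701/20 = -701/10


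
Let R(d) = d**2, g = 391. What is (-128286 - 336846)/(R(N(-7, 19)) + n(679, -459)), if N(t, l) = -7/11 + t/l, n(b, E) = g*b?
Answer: -20317430892/11596869109 ≈ -1.7520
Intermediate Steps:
n(b, E) = 391*b
N(t, l) = -7/11 + t/l (N(t, l) = -7*1/11 + t/l = -7/11 + t/l)
(-128286 - 336846)/(R(N(-7, 19)) + n(679, -459)) = (-128286 - 336846)/((-7/11 - 7/19)**2 + 391*679) = -465132/((-7/11 - 7*1/19)**2 + 265489) = -465132/((-7/11 - 7/19)**2 + 265489) = -465132/((-210/209)**2 + 265489) = -465132/(44100/43681 + 265489) = -465132/11596869109/43681 = -465132*43681/11596869109 = -20317430892/11596869109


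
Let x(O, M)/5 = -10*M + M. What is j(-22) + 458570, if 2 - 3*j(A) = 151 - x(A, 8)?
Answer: 1375201/3 ≈ 4.5840e+5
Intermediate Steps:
x(O, M) = -45*M (x(O, M) = 5*(-10*M + M) = 5*(-9*M) = -45*M)
j(A) = -509/3 (j(A) = ⅔ - (151 - (-45)*8)/3 = ⅔ - (151 - 1*(-360))/3 = ⅔ - (151 + 360)/3 = ⅔ - ⅓*511 = ⅔ - 511/3 = -509/3)
j(-22) + 458570 = -509/3 + 458570 = 1375201/3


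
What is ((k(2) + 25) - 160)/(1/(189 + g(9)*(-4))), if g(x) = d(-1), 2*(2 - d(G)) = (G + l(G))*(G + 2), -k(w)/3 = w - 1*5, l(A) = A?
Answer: -22302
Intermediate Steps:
k(w) = 15 - 3*w (k(w) = -3*(w - 1*5) = -3*(w - 5) = -3*(-5 + w) = 15 - 3*w)
d(G) = 2 - G*(2 + G) (d(G) = 2 - (G + G)*(G + 2)/2 = 2 - 2*G*(2 + G)/2 = 2 - G*(2 + G))
g(x) = 3 (g(x) = 2 - 1*(-1)² - 2*(-1) = 2 - 1*1 + 2 = 2 - 1 + 2 = 3)
((k(2) + 25) - 160)/(1/(189 + g(9)*(-4))) = (((15 - 3*2) + 25) - 160)/(1/(189 + 3*(-4))) = (((15 - 6) + 25) - 160)/(1/(189 - 12)) = ((9 + 25) - 160)/(1/177) = (34 - 160)/(1/177) = -126*177 = -22302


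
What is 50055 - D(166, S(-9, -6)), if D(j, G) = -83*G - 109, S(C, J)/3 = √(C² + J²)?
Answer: 50164 + 747*√13 ≈ 52857.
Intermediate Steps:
S(C, J) = 3*√(C² + J²)
D(j, G) = -109 - 83*G
50055 - D(166, S(-9, -6)) = 50055 - (-109 - 249*√((-9)² + (-6)²)) = 50055 - (-109 - 249*√(81 + 36)) = 50055 - (-109 - 249*√117) = 50055 - (-109 - 249*3*√13) = 50055 - (-109 - 747*√13) = 50055 + (109 + 747*√13) = 50164 + 747*√13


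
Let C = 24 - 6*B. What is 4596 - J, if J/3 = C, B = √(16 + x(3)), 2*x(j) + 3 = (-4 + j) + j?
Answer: 4524 + 9*√62 ≈ 4594.9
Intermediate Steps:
x(j) = -7/2 + j (x(j) = -3/2 + ((-4 + j) + j)/2 = -3/2 + (-4 + 2*j)/2 = -3/2 + (-2 + j) = -7/2 + j)
B = √62/2 (B = √(16 + (-7/2 + 3)) = √(16 - ½) = √(31/2) = √62/2 ≈ 3.9370)
C = 24 - 3*√62 ≈ 0.37798
J = 72 - 9*√62 (J = 3*(24 - 3*√62) = 72 - 9*√62 ≈ 1.1339)
4596 - J = 4596 - (72 - 9*√62) = 4596 + (-72 + 9*√62) = 4524 + 9*√62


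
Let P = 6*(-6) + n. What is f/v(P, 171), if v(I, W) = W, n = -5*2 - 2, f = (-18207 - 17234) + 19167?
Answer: -16274/171 ≈ -95.170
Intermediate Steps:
f = -16274 (f = -35441 + 19167 = -16274)
n = -12 (n = -10 - 2 = -12)
P = -48 (P = 6*(-6) - 12 = -36 - 12 = -48)
f/v(P, 171) = -16274/171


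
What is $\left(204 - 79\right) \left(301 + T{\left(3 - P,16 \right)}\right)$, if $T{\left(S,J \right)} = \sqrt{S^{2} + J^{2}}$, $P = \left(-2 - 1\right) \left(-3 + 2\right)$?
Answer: $39625$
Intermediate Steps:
$P = 3$ ($P = \left(-3\right) \left(-1\right) = 3$)
$T{\left(S,J \right)} = \sqrt{J^{2} + S^{2}}$
$\left(204 - 79\right) \left(301 + T{\left(3 - P,16 \right)}\right) = \left(204 - 79\right) \left(301 + \sqrt{16^{2} + \left(3 - 3\right)^{2}}\right) = 125 \left(301 + \sqrt{256 + \left(3 - 3\right)^{2}}\right) = 125 \left(301 + \sqrt{256 + 0^{2}}\right) = 125 \left(301 + \sqrt{256 + 0}\right) = 125 \left(301 + \sqrt{256}\right) = 125 \left(301 + 16\right) = 125 \cdot 317 = 39625$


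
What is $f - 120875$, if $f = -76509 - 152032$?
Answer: $-349416$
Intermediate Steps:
$f = -228541$ ($f = -76509 - 152032 = -228541$)
$f - 120875 = -228541 - 120875 = -349416$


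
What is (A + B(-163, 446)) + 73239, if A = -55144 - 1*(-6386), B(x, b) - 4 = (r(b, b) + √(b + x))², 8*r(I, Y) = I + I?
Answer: 148801/4 + 223*√283 ≈ 40952.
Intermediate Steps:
r(I, Y) = I/4 (r(I, Y) = (I + I)/8 = (2*I)/8 = I/4)
B(x, b) = 4 + (√(b + x) + b/4)² (B(x, b) = 4 + (b/4 + √(b + x))² = 4 + (√(b + x) + b/4)²)
A = -48758 (A = -55144 + 6386 = -48758)
(A + B(-163, 446)) + 73239 = (-48758 + (4 + (446 + 4*√(446 - 163))²/16)) + 73239 = (-48758 + (4 + (446 + 4*√283)²/16)) + 73239 = (-48754 + (446 + 4*√283)²/16) + 73239 = 24485 + (446 + 4*√283)²/16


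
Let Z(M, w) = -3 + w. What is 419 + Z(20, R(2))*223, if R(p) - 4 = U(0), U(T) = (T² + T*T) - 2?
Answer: 196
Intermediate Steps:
U(T) = -2 + 2*T² (U(T) = (T² + T²) - 2 = 2*T² - 2 = -2 + 2*T²)
R(p) = 2 (R(p) = 4 + (-2 + 2*0²) = 4 + (-2 + 2*0) = 4 + (-2 + 0) = 4 - 2 = 2)
419 + Z(20, R(2))*223 = 419 + (-3 + 2)*223 = 419 - 1*223 = 419 - 223 = 196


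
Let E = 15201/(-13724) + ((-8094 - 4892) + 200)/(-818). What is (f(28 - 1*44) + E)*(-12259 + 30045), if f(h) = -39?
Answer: -1221819950493/2806558 ≈ -4.3534e+5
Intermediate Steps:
E = 81520323/5613116 (E = 15201*(-1/13724) + (-12986 + 200)*(-1/818) = -15201/13724 - 12786*(-1/818) = -15201/13724 + 6393/409 = 81520323/5613116 ≈ 14.523)
(f(28 - 1*44) + E)*(-12259 + 30045) = (-39 + 81520323/5613116)*(-12259 + 30045) = -137391201/5613116*17786 = -1221819950493/2806558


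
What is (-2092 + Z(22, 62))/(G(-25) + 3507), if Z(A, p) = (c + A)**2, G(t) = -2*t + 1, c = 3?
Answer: -489/1186 ≈ -0.41231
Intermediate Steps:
G(t) = 1 - 2*t
Z(A, p) = (3 + A)**2
(-2092 + Z(22, 62))/(G(-25) + 3507) = (-2092 + (3 + 22)**2)/((1 - 2*(-25)) + 3507) = (-2092 + 25**2)/((1 + 50) + 3507) = (-2092 + 625)/(51 + 3507) = -1467/3558 = -1467*1/3558 = -489/1186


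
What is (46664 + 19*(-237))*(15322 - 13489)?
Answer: 77281113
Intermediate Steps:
(46664 + 19*(-237))*(15322 - 13489) = (46664 - 4503)*1833 = 42161*1833 = 77281113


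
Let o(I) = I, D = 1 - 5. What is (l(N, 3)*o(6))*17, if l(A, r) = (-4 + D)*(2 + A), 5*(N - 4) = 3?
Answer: -26928/5 ≈ -5385.6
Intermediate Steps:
D = -4
N = 23/5 (N = 4 + (⅕)*3 = 4 + ⅗ = 23/5 ≈ 4.6000)
l(A, r) = -16 - 8*A (l(A, r) = (-4 - 4)*(2 + A) = -8*(2 + A) = -16 - 8*A)
(l(N, 3)*o(6))*17 = ((-16 - 8*23/5)*6)*17 = ((-16 - 184/5)*6)*17 = -264/5*6*17 = -1584/5*17 = -26928/5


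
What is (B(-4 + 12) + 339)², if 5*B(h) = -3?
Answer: 2862864/25 ≈ 1.1451e+5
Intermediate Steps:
B(h) = -⅗ (B(h) = (⅕)*(-3) = -⅗)
(B(-4 + 12) + 339)² = (-⅗ + 339)² = (1692/5)² = 2862864/25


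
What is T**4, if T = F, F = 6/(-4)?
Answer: 81/16 ≈ 5.0625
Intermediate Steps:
F = -3/2 (F = 6*(-1/4) = -3/2 ≈ -1.5000)
T = -3/2 ≈ -1.5000
T**4 = (-3/2)**4 = 81/16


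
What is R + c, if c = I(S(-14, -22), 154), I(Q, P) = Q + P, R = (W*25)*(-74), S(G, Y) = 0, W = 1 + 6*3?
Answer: -34996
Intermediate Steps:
W = 19 (W = 1 + 18 = 19)
R = -35150 (R = (19*25)*(-74) = 475*(-74) = -35150)
I(Q, P) = P + Q
c = 154 (c = 154 + 0 = 154)
R + c = -35150 + 154 = -34996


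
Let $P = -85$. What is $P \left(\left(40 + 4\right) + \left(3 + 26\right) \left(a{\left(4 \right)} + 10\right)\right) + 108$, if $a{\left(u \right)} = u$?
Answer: $-38142$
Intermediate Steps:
$P \left(\left(40 + 4\right) + \left(3 + 26\right) \left(a{\left(4 \right)} + 10\right)\right) + 108 = - 85 \left(\left(40 + 4\right) + \left(3 + 26\right) \left(4 + 10\right)\right) + 108 = - 85 \left(44 + 29 \cdot 14\right) + 108 = - 85 \left(44 + 406\right) + 108 = \left(-85\right) 450 + 108 = -38250 + 108 = -38142$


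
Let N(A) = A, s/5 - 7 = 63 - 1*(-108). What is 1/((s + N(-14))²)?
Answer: 1/767376 ≈ 1.3031e-6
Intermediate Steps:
s = 890 (s = 35 + 5*(63 - 1*(-108)) = 35 + 5*(63 + 108) = 35 + 5*171 = 35 + 855 = 890)
1/((s + N(-14))²) = 1/((890 - 14)²) = 1/(876²) = 1/767376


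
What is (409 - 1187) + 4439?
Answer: 3661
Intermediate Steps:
(409 - 1187) + 4439 = -778 + 4439 = 3661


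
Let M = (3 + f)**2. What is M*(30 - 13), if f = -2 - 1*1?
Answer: 0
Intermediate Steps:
f = -3 (f = -2 - 1 = -3)
M = 0 (M = (3 - 3)**2 = 0**2 = 0)
M*(30 - 13) = 0*(30 - 13) = 0*17 = 0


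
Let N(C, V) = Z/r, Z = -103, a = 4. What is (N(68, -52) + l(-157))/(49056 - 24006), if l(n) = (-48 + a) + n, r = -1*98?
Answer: -3919/490980 ≈ -0.0079820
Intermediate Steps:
r = -98
l(n) = -44 + n (l(n) = (-48 + 4) + n = -44 + n)
N(C, V) = 103/98 (N(C, V) = -103/(-98) = -103*(-1/98) = 103/98)
(N(68, -52) + l(-157))/(49056 - 24006) = (103/98 + (-44 - 157))/(49056 - 24006) = (103/98 - 201)/25050 = -19595/98*1/25050 = -3919/490980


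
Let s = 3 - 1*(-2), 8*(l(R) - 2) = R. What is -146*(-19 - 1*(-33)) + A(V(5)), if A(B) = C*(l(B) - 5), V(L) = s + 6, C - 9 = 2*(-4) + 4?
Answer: -16417/8 ≈ -2052.1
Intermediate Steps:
l(R) = 2 + R/8
C = 5 (C = 9 + (2*(-4) + 4) = 9 + (-8 + 4) = 9 - 4 = 5)
s = 5 (s = 3 + 2 = 5)
V(L) = 11 (V(L) = 5 + 6 = 11)
A(B) = -15 + 5*B/8 (A(B) = 5*((2 + B/8) - 5) = 5*(-3 + B/8) = -15 + 5*B/8)
-146*(-19 - 1*(-33)) + A(V(5)) = -146*(-19 - 1*(-33)) + (-15 + (5/8)*11) = -146*(-19 + 33) + (-15 + 55/8) = -146*14 - 65/8 = -2044 - 65/8 = -16417/8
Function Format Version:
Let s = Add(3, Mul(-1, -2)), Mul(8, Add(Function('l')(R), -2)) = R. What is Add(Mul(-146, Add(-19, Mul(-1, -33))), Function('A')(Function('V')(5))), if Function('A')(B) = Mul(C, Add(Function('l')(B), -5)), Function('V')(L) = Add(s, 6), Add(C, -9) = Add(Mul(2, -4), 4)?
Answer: Rational(-16417, 8) ≈ -2052.1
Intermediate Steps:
Function('l')(R) = Add(2, Mul(Rational(1, 8), R))
C = 5 (C = Add(9, Add(Mul(2, -4), 4)) = Add(9, Add(-8, 4)) = Add(9, -4) = 5)
s = 5 (s = Add(3, 2) = 5)
Function('V')(L) = 11 (Function('V')(L) = Add(5, 6) = 11)
Function('A')(B) = Add(-15, Mul(Rational(5, 8), B)) (Function('A')(B) = Mul(5, Add(Add(2, Mul(Rational(1, 8), B)), -5)) = Mul(5, Add(-3, Mul(Rational(1, 8), B))) = Add(-15, Mul(Rational(5, 8), B)))
Add(Mul(-146, Add(-19, Mul(-1, -33))), Function('A')(Function('V')(5))) = Add(Mul(-146, Add(-19, Mul(-1, -33))), Add(-15, Mul(Rational(5, 8), 11))) = Add(Mul(-146, Add(-19, 33)), Add(-15, Rational(55, 8))) = Add(Mul(-146, 14), Rational(-65, 8)) = Add(-2044, Rational(-65, 8)) = Rational(-16417, 8)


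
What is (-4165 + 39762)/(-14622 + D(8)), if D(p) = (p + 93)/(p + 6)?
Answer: -498358/204607 ≈ -2.4357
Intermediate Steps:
D(p) = (93 + p)/(6 + p)
(-4165 + 39762)/(-14622 + D(8)) = (-4165 + 39762)/(-14622 + (93 + 8)/(6 + 8)) = 35597/(-14622 + 101/14) = 35597/(-204607/14) = 35597*(-14/204607) = -498358/204607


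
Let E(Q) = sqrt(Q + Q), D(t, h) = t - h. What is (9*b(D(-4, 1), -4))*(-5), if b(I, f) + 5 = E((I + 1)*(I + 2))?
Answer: 225 - 90*sqrt(6) ≈ 4.5459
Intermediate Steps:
E(Q) = sqrt(2)*sqrt(Q) (E(Q) = sqrt(2*Q) = sqrt(2)*sqrt(Q))
b(I, f) = -5 + sqrt(2)*sqrt((1 + I)*(2 + I)) (b(I, f) = -5 + sqrt(2)*sqrt((I + 1)*(I + 2)) = -5 + sqrt(2)*sqrt((1 + I)*(2 + I)))
(9*b(D(-4, 1), -4))*(-5) = (9*(-5 + sqrt(4 + 2*(-4 - 1*1)**2 + 6*(-4 - 1*1))))*(-5) = (9*(-5 + sqrt(4 + 2*(-4 - 1)**2 + 6*(-4 - 1))))*(-5) = (9*(-5 + sqrt(4 + 2*(-5)**2 + 6*(-5))))*(-5) = (9*(-5 + sqrt(4 + 2*25 - 30)))*(-5) = (9*(-5 + sqrt(4 + 50 - 30)))*(-5) = (9*(-5 + sqrt(24)))*(-5) = (9*(-5 + 2*sqrt(6)))*(-5) = (-45 + 18*sqrt(6))*(-5) = 225 - 90*sqrt(6)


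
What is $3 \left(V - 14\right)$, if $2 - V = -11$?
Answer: $-3$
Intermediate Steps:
$V = 13$ ($V = 2 - -11 = 2 + 11 = 13$)
$3 \left(V - 14\right) = 3 \left(13 - 14\right) = 3 \left(-1\right) = -3$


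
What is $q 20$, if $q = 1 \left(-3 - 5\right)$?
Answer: $-160$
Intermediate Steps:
$q = -8$ ($q = 1 \left(-8\right) = -8$)
$q 20 = \left(-8\right) 20 = -160$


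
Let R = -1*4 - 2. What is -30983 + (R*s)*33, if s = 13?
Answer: -33557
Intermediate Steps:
R = -6 (R = -4 - 2 = -6)
-30983 + (R*s)*33 = -30983 - 6*13*33 = -30983 - 78*33 = -30983 - 2574 = -33557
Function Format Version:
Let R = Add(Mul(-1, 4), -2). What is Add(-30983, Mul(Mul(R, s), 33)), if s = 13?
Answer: -33557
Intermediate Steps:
R = -6 (R = Add(-4, -2) = -6)
Add(-30983, Mul(Mul(R, s), 33)) = Add(-30983, Mul(Mul(-6, 13), 33)) = Add(-30983, Mul(-78, 33)) = Add(-30983, -2574) = -33557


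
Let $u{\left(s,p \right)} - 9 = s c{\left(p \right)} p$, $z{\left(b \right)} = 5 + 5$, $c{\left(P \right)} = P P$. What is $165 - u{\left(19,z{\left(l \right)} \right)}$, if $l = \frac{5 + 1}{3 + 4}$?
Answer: $-18844$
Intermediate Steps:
$l = \frac{6}{7} \approx 0.85714$
$c{\left(P \right)} = P^{2}$
$z{\left(b \right)} = 10$
$u{\left(s,p \right)} = 9 + s p^{3}$ ($u{\left(s,p \right)} = 9 + s p^{2} p = 9 + s p^{3}$)
$165 - u{\left(19,z{\left(l \right)} \right)} = 165 - \left(9 + 19 \cdot 10^{3}\right) = 165 - \left(9 + 19 \cdot 1000\right) = 165 - \left(9 + 19000\right) = 165 - 19009 = -18844$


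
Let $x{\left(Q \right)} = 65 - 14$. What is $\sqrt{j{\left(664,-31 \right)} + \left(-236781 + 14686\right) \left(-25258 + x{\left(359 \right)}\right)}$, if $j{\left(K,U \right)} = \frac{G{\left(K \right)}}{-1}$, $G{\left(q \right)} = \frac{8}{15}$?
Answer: $\frac{\sqrt{1259628449505}}{15} \approx 74822.0$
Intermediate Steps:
$x{\left(Q \right)} = 51$ ($x{\left(Q \right)} = 65 - 14 = 51$)
$G{\left(q \right)} = \frac{8}{15}$ ($G{\left(q \right)} = 8 \cdot \frac{1}{15} = \frac{8}{15}$)
$j{\left(K,U \right)} = - \frac{8}{15}$ ($j{\left(K,U \right)} = \frac{8}{15 \left(-1\right)} = \frac{8}{15} \left(-1\right) = - \frac{8}{15}$)
$\sqrt{j{\left(664,-31 \right)} + \left(-236781 + 14686\right) \left(-25258 + x{\left(359 \right)}\right)} = \sqrt{- \frac{8}{15} + \left(-236781 + 14686\right) \left(-25258 + 51\right)} = \sqrt{- \frac{8}{15} - -5598348665} = \sqrt{- \frac{8}{15} + 5598348665} = \sqrt{\frac{83975229967}{15}} = \frac{\sqrt{1259628449505}}{15}$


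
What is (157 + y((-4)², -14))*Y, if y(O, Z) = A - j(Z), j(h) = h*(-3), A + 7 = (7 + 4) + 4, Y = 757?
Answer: 93111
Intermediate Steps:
A = 8 (A = -7 + ((7 + 4) + 4) = -7 + (11 + 4) = -7 + 15 = 8)
j(h) = -3*h
y(O, Z) = 8 + 3*Z (y(O, Z) = 8 - (-3)*Z = 8 + 3*Z)
(157 + y((-4)², -14))*Y = (157 + (8 + 3*(-14)))*757 = (157 + (8 - 42))*757 = (157 - 34)*757 = 123*757 = 93111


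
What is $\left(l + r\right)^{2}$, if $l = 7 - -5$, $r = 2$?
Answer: $196$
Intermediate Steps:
$l = 12$ ($l = 7 + 5 = 12$)
$\left(l + r\right)^{2} = \left(12 + 2\right)^{2} = 14^{2} = 196$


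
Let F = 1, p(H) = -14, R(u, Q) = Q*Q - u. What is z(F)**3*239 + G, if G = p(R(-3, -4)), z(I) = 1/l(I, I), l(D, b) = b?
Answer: 225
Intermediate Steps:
R(u, Q) = Q**2 - u
z(I) = 1/I
G = -14
z(F)**3*239 + G = (1/1)**3*239 - 14 = 1**3*239 - 14 = 1*239 - 14 = 239 - 14 = 225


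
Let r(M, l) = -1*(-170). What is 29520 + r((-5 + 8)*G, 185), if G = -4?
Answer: 29690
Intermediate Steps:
r(M, l) = 170
29520 + r((-5 + 8)*G, 185) = 29520 + 170 = 29690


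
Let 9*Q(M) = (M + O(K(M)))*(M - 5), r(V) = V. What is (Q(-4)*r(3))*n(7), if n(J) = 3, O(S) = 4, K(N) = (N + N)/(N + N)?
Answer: 0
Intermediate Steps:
K(N) = 1 (K(N) = (2*N)/((2*N)) = (2*N)*(1/(2*N)) = 1)
Q(M) = (-5 + M)*(4 + M)/9 (Q(M) = ((M + 4)*(M - 5))/9 = ((4 + M)*(-5 + M))/9 = ((-5 + M)*(4 + M))/9 = (-5 + M)*(4 + M)/9)
(Q(-4)*r(3))*n(7) = ((-20/9 - 1/9*(-4) + (1/9)*(-4)**2)*3)*3 = ((-20/9 + 4/9 + (1/9)*16)*3)*3 = ((-20/9 + 4/9 + 16/9)*3)*3 = (0*3)*3 = 0*3 = 0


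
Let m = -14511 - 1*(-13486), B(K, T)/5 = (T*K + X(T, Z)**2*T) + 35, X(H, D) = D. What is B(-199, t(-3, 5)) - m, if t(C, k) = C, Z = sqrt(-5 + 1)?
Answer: 4245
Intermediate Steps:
Z = 2*I (Z = sqrt(-4) = 2*I ≈ 2.0*I)
B(K, T) = 175 - 20*T + 5*K*T (B(K, T) = 5*((T*K + (2*I)**2*T) + 35) = 5*((K*T - 4*T) + 35) = 5*((-4*T + K*T) + 35) = 5*(35 - 4*T + K*T) = 175 - 20*T + 5*K*T)
m = -1025 (m = -14511 + 13486 = -1025)
B(-199, t(-3, 5)) - m = (175 - 20*(-3) + 5*(-199)*(-3)) - 1*(-1025) = (175 + 60 + 2985) + 1025 = 3220 + 1025 = 4245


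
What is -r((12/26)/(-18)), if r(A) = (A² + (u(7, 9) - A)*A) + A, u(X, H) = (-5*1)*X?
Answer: -34/39 ≈ -0.87179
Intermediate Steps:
u(X, H) = -5*X
r(A) = A + A² + A*(-35 - A) (r(A) = (A² + (-5*7 - A)*A) + A = (A² + (-35 - A)*A) + A = (A² + A*(-35 - A)) + A = A + A² + A*(-35 - A))
-r((12/26)/(-18)) = -(-34)*(12/26)/(-18) = -(-34)*(12*(1/26))*(-1/18) = -(-34)*(6/13)*(-1/18) = -(-34)*(-1)/39 = -1*34/39 = -34/39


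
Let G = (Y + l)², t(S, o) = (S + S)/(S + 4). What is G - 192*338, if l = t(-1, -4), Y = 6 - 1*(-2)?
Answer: -583580/9 ≈ -64842.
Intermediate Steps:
Y = 8 (Y = 6 + 2 = 8)
t(S, o) = 2*S/(4 + S) (t(S, o) = (2*S)/(4 + S) = 2*S/(4 + S))
l = -⅔ (l = 2*(-1)/(4 - 1) = 2*(-1)/3 = 2*(-1)*(⅓) = -⅔ ≈ -0.66667)
G = 484/9 (G = (8 - ⅔)² = (22/3)² = 484/9 ≈ 53.778)
G - 192*338 = 484/9 - 192*338 = 484/9 - 64896 = -583580/9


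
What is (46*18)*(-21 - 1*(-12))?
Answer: -7452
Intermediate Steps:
(46*18)*(-21 - 1*(-12)) = 828*(-21 + 12) = 828*(-9) = -7452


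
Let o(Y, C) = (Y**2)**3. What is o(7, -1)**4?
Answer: 191581231380566414401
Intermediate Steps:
o(Y, C) = Y**6
o(7, -1)**4 = (7**6)**4 = 117649**4 = 191581231380566414401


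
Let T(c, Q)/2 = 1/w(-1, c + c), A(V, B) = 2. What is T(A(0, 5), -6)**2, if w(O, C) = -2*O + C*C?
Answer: 1/81 ≈ 0.012346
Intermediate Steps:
w(O, C) = C**2 - 2*O (w(O, C) = -2*O + C**2 = C**2 - 2*O)
T(c, Q) = 2/(2 + 4*c**2) (T(c, Q) = 2/((c + c)**2 - 2*(-1)) = 2/((2*c)**2 + 2) = 2/(4*c**2 + 2) = 2/(2 + 4*c**2))
T(A(0, 5), -6)**2 = (1/(1 + 2*2**2))**2 = (1/(1 + 2*4))**2 = (1/(1 + 8))**2 = (1/9)**2 = 1/81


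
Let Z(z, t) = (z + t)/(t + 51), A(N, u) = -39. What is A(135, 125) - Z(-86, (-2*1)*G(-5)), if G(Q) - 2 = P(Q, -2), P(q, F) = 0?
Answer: -1743/47 ≈ -37.085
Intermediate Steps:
G(Q) = 2 (G(Q) = 2 + 0 = 2)
Z(z, t) = (t + z)/(51 + t)
A(135, 125) - Z(-86, (-2*1)*G(-5)) = -39 - (-2*1*2 - 86)/(51 - 2*1*2) = -39 - (-2*2 - 86)/(51 - 2*2) = -39 - (-4 - 86)/(51 - 4) = -39 - (-90)/47 = -39 - 1*(-90/47) = -39 + 90/47 = -1743/47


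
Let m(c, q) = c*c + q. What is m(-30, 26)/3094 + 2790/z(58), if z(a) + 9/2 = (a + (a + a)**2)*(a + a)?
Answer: 1460247917/4850214733 ≈ 0.30107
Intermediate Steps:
m(c, q) = q + c**2 (m(c, q) = c**2 + q = q + c**2)
z(a) = -9/2 + 2*a*(a + 4*a**2) (z(a) = -9/2 + (a + (a + a)**2)*(a + a) = -9/2 + (a + (2*a)**2)*(2*a) = -9/2 + (a + 4*a**2)*(2*a) = -9/2 + 2*a*(a + 4*a**2))
m(-30, 26)/3094 + 2790/z(58) = (26 + (-30)**2)/3094 + 2790/(-9/2 + 2*58**2 + 8*58**3) = (26 + 900)*(1/3094) + 2790/(-9/2 + 2*3364 + 8*195112) = 926*(1/3094) + 2790/(-9/2 + 6728 + 1560896) = 463/1547 + 2790/(3135239/2) = 463/1547 + 2790*(2/3135239) = 463/1547 + 5580/3135239 = 1460247917/4850214733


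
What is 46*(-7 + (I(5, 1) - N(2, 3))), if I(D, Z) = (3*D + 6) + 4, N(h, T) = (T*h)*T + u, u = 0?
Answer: 0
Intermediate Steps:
N(h, T) = h*T² (N(h, T) = (T*h)*T + 0 = h*T² + 0 = h*T²)
I(D, Z) = 10 + 3*D (I(D, Z) = (6 + 3*D) + 4 = 10 + 3*D)
46*(-7 + (I(5, 1) - N(2, 3))) = 46*(-7 + ((10 + 3*5) - 2*3²)) = 46*(-7 + ((10 + 15) - 2*9)) = 46*(-7 + (25 - 1*18)) = 46*(-7 + (25 - 18)) = 46*(-7 + 7) = 46*0 = 0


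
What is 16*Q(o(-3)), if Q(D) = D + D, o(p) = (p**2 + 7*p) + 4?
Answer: -256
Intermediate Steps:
o(p) = 4 + p**2 + 7*p
Q(D) = 2*D
16*Q(o(-3)) = 16*(2*(4 + (-3)**2 + 7*(-3))) = 16*(2*(4 + 9 - 21)) = 16*(2*(-8)) = 16*(-16) = -256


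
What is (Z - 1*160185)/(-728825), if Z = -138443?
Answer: 298628/728825 ≈ 0.40974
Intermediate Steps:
(Z - 1*160185)/(-728825) = (-138443 - 1*160185)/(-728825) = (-138443 - 160185)*(-1/728825) = -298628*(-1/728825) = 298628/728825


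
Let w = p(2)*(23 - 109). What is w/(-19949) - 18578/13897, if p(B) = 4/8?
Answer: -370014951/277231253 ≈ -1.3347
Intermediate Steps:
p(B) = ½ (p(B) = 4*(⅛) = ½)
w = -43 (w = (23 - 109)/2 = (½)*(-86) = -43)
w/(-19949) - 18578/13897 = -43/(-19949) - 18578/13897 = -43*(-1/19949) - 18578*1/13897 = 43/19949 - 18578/13897 = -370014951/277231253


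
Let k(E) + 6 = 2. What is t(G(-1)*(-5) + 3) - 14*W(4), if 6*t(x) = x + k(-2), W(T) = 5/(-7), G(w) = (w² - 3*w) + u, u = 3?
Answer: 4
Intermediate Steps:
k(E) = -4 (k(E) = -6 + 2 = -4)
G(w) = 3 + w² - 3*w (G(w) = (w² - 3*w) + 3 = 3 + w² - 3*w)
W(T) = -5/7 (W(T) = 5*(-⅐) = -5/7)
t(x) = -⅔ + x/6 (t(x) = (x - 4)/6 = (-4 + x)/6 = -⅔ + x/6)
t(G(-1)*(-5) + 3) - 14*W(4) = (-⅔ + ((3 + (-1)² - 3*(-1))*(-5) + 3)/6) - 14*(-5/7) = (-⅔ + ((3 + 1 + 3)*(-5) + 3)/6) + 10 = (-⅔ + (7*(-5) + 3)/6) + 10 = (-⅔ + (-35 + 3)/6) + 10 = (-⅔ + (⅙)*(-32)) + 10 = (-⅔ - 16/3) + 10 = -6 + 10 = 4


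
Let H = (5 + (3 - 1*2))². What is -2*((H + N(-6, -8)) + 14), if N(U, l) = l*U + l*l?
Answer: -324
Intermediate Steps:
N(U, l) = l² + U*l (N(U, l) = U*l + l² = l² + U*l)
H = 36 (H = (5 + (3 - 2))² = (5 + 1)² = 6² = 36)
-2*((H + N(-6, -8)) + 14) = -2*((36 - 8*(-6 - 8)) + 14) = -2*((36 - 8*(-14)) + 14) = -2*((36 + 112) + 14) = -2*(148 + 14) = -2*162 = -324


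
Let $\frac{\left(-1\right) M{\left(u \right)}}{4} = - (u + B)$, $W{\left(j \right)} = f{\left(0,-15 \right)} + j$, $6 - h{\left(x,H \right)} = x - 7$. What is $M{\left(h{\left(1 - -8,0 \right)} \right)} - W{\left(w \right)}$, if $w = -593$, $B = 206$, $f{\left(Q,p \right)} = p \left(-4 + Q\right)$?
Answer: $1373$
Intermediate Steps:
$h{\left(x,H \right)} = 13 - x$ ($h{\left(x,H \right)} = 6 - \left(x - 7\right) = 6 - \left(-7 + x\right) = 13 - x$)
$W{\left(j \right)} = 60 + j$ ($W{\left(j \right)} = - 15 \left(-4 + 0\right) + j = \left(-15\right) \left(-4\right) + j = 60 + j$)
$M{\left(u \right)} = 824 + 4 u$ ($M{\left(u \right)} = - 4 \left(- (u + 206)\right) = - 4 \left(- (206 + u)\right) = - 4 \left(-206 - u\right) = 824 + 4 u$)
$M{\left(h{\left(1 - -8,0 \right)} \right)} - W{\left(w \right)} = \left(824 + 4 \left(13 - \left(1 - -8\right)\right)\right) - \left(60 - 593\right) = \left(824 + 4 \left(13 - \left(1 + 8\right)\right)\right) - -533 = \left(824 + 4 \left(13 - 9\right)\right) + 533 = \left(824 + 4 \cdot 4\right) + 533 = \left(824 + 16\right) + 533 = 840 + 533 = 1373$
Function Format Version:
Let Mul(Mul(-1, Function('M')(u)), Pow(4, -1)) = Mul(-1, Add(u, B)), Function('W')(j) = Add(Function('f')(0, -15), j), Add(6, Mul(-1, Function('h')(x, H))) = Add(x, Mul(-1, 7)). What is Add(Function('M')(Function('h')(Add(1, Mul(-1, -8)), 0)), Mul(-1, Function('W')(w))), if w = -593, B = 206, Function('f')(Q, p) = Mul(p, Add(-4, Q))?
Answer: 1373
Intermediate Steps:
Function('h')(x, H) = Add(13, Mul(-1, x)) (Function('h')(x, H) = Add(6, Mul(-1, Add(x, Mul(-1, 7)))) = Add(6, Mul(-1, Add(x, -7))) = Add(6, Mul(-1, Add(-7, x))) = Add(6, Add(7, Mul(-1, x))) = Add(13, Mul(-1, x)))
Function('W')(j) = Add(60, j) (Function('W')(j) = Add(Mul(-15, Add(-4, 0)), j) = Add(Mul(-15, -4), j) = Add(60, j))
Function('M')(u) = Add(824, Mul(4, u)) (Function('M')(u) = Mul(-4, Mul(-1, Add(u, 206))) = Mul(-4, Mul(-1, Add(206, u))) = Mul(-4, Add(-206, Mul(-1, u))) = Add(824, Mul(4, u)))
Add(Function('M')(Function('h')(Add(1, Mul(-1, -8)), 0)), Mul(-1, Function('W')(w))) = Add(Add(824, Mul(4, Add(13, Mul(-1, Add(1, Mul(-1, -8)))))), Mul(-1, Add(60, -593))) = Add(Add(824, Mul(4, Add(13, Mul(-1, Add(1, 8))))), Mul(-1, -533)) = Add(Add(824, Mul(4, Add(13, Mul(-1, 9)))), 533) = Add(Add(824, Mul(4, Add(13, -9))), 533) = Add(Add(824, Mul(4, 4)), 533) = Add(Add(824, 16), 533) = Add(840, 533) = 1373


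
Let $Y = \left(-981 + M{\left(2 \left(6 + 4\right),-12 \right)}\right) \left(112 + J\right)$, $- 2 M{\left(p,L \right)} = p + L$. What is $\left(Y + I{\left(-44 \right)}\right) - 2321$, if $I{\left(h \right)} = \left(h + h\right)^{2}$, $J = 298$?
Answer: $-398427$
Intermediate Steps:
$I{\left(h \right)} = 4 h^{2}$ ($I{\left(h \right)} = \left(2 h\right)^{2} = 4 h^{2}$)
$M{\left(p,L \right)} = - \frac{L}{2} - \frac{p}{2}$ ($M{\left(p,L \right)} = - \frac{p + L}{2} = - \frac{L + p}{2} = - \frac{L}{2} - \frac{p}{2}$)
$Y = -403850$ ($Y = \left(-981 - \left(-6 + \frac{2 \left(6 + 4\right)}{2}\right)\right) \left(112 + 298\right) = \left(-981 + \left(6 - \frac{2 \cdot 10}{2}\right)\right) 410 = \left(-981 + \left(6 - 10\right)\right) 410 = \left(-981 - 4\right) 410 = \left(-985\right) 410 = -403850$)
$\left(Y + I{\left(-44 \right)}\right) - 2321 = \left(-403850 + 4 \left(-44\right)^{2}\right) - 2321 = \left(-403850 + 4 \cdot 1936\right) - 2321 = \left(-403850 + 7744\right) - 2321 = -396106 - 2321 = -398427$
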